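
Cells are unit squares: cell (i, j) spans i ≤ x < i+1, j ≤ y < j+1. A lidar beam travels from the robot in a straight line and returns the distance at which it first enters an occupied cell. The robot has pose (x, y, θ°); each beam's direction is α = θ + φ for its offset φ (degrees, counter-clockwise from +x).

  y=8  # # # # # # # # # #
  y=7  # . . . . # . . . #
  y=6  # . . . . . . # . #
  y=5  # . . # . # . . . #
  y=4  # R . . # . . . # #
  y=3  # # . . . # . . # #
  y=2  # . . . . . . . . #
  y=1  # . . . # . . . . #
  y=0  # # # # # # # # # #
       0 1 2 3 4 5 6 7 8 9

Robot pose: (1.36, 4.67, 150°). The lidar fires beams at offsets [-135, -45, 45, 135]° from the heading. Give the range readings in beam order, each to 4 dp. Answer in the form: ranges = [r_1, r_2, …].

ranges = [1.6979, 1.3909, 0.3727, 0.6936]

beam 1: φ=-135°, α=15°
  direction (0.9659, 0.2588); cell (1,4); t to first gridline: x 0.6626, y 1.2750 (then +1.0353 / +3.8637)
    (2,4) via x @ 0.6626
    (2,5) via y @ 1.2750
    (3,5) via x @ 1.6979  # hit
  → r_1 = 1.6979
beam 2: φ=-45°, α=105°
  direction (-0.2588, 0.9659); cell (1,4); t to first gridline: x 1.3909, y 0.3416 (then +3.8637 / +1.0353)
    (1,5) via y @ 0.3416
    (1,6) via y @ 1.3769
    (0,6) via x @ 1.3909  # hit
  → r_2 = 1.3909
beam 3: φ=45°, α=195°
  direction (-0.9659, -0.2588); cell (1,4); t to first gridline: x 0.3727, y 2.5887 (then +1.0353 / +3.8637)
    (0,4) via x @ 0.3727  # hit
  → r_3 = 0.3727
beam 4: φ=135°, α=285°
  direction (0.2588, -0.9659); cell (1,4); t to first gridline: x 2.4728, y 0.6936 (then +3.8637 / +1.0353)
    (1,3) via y @ 0.6936  # hit
  → r_4 = 0.6936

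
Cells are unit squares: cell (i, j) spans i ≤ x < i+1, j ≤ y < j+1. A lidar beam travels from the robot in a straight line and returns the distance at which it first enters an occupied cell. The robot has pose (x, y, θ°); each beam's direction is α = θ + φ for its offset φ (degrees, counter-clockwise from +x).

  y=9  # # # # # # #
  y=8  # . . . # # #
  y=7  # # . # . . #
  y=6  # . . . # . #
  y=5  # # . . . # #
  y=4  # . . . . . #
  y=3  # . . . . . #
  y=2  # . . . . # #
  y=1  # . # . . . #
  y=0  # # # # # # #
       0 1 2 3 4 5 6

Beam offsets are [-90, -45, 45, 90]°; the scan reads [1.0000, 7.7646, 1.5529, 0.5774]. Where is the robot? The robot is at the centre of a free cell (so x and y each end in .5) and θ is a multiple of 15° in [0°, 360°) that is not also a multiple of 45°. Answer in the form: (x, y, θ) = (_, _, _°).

(x, y, θ) = (2.5, 8.5, 330°)

Candidates: 31 free-cell centres × 16 headings = 496 poses. Raycast each; keep the one whose scan matches to 4 dp.
  (3.5, 8.5, 165°): beam 1 = 0.5176 ≠ 1.0000 ✗
  (2.5, 3.5, 255°): beam 1 = 1.5529 ≠ 1.0000 ✗
  (5.5, 4.5, 75°): beam 1 = 0.5176 ≠ 1.0000 ✗
  …
  (2.5, 8.5, 330°): r_1=1.0000, r_2=7.7646, r_3=1.5529, r_4=0.5774 — all match ✓
Unique over the lattice → pose = (2.5, 8.5, 330°).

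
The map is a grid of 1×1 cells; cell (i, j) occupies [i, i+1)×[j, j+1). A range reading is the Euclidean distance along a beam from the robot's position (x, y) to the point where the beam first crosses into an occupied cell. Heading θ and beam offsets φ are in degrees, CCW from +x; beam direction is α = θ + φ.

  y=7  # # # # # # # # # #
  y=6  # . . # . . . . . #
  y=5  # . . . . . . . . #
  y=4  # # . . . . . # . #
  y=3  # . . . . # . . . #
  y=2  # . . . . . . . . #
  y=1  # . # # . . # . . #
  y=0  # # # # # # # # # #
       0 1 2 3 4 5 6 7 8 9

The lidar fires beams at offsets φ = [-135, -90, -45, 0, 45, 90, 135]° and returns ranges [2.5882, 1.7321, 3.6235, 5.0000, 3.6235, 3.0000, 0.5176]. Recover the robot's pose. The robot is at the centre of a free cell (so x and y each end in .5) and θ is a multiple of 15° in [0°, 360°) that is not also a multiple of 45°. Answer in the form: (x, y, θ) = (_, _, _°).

(x, y, θ) = (3.5, 5.5, 300°)

Enumerate (i+0.5, j+0.5, θ) over the 41 free cells and 16 admissible headings. For each, cast all 7 beams and compare to the given ranges.
  (7.5, 1.5, 30°): beam 1 = 0.5176 ≠ 2.5882 ✗
  (3.5, 5.5, 75°): beam 1 = 5.0000 ≠ 2.5882 ✗
  (2.5, 5.5, 255°): beam 1 = 1.7321 ≠ 2.5882 ✗
  …
  (3.5, 5.5, 300°): r_1=2.5882, r_2=1.7321, r_3=3.6235, r_4=5.0000, r_5=3.6235, r_6=3.0000, r_7=0.5176 — all match ✓
Unique over the lattice → pose = (3.5, 5.5, 300°).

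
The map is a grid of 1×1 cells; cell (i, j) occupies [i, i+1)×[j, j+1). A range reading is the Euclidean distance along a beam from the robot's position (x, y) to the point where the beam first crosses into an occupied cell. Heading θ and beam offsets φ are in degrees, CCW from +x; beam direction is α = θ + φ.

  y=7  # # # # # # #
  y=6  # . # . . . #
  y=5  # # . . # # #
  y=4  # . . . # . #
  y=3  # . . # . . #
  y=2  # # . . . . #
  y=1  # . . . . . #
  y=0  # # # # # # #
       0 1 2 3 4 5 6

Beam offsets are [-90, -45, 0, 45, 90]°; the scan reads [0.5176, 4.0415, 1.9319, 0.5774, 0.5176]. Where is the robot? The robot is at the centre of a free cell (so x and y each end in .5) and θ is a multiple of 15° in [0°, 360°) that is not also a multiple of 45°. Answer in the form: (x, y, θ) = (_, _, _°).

(x, y, θ) = (5.5, 4.5, 285°)

Candidates: 23 free-cell centres × 16 headings = 368 poses. Raycast each; keep the one whose scan matches to 4 dp.
  (3.5, 6.5, 105°): beam 1 = 1.9319 ≠ 0.5176 ✗
  (4.5, 1.5, 150°): beam 1 = 3.0000 ≠ 0.5176 ✗
  (4.5, 3.5, 75°): beam 1 = 1.5529 ≠ 0.5176 ✗
  …
  (5.5, 4.5, 285°): r_1=0.5176, r_2=4.0415, r_3=1.9319, r_4=0.5774, r_5=0.5176 — all match ✓
No second candidate reproduces the full scan.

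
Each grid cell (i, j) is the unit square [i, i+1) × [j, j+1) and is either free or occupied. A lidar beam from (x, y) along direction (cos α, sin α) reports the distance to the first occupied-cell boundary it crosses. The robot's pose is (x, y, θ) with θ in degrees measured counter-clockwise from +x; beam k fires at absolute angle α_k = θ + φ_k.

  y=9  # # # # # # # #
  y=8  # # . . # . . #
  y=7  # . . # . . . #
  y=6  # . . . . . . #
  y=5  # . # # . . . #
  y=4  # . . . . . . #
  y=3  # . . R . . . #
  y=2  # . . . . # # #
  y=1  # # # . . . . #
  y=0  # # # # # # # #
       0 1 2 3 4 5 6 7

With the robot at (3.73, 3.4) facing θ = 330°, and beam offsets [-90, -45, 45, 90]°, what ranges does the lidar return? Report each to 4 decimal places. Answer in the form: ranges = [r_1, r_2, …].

beam 1: φ=-90°, α=240°
  dir = (cos 240°, sin 240°) = (-0.5000, -0.8660); from cell (3,3)
  next x-line at t=1.4600, next y-line at t=0.4619; Δt_x=2.0000, Δt_y=1.1547
    y: enter (3,2) at t=0.4619
    x: enter (2,2) at t=1.4600
    y: enter (2,1) at t=1.6166 ← occupied
  → r_1 = 1.6166
beam 2: φ=-45°, α=285°
  dir = (cos 285°, sin 285°) = (0.2588, -0.9659); from cell (3,3)
  next x-line at t=1.0432, next y-line at t=0.4141; Δt_x=3.8637, Δt_y=1.0353
    y: enter (3,2) at t=0.4141
    x: enter (4,2) at t=1.0432
    y: enter (4,1) at t=1.4494
    y: enter (4,0) at t=2.4847 ← occupied
  → r_2 = 2.4847
beam 3: φ=45°, α=15°
  dir = (cos 15°, sin 15°) = (0.9659, 0.2588); from cell (3,3)
  next x-line at t=0.2795, next y-line at t=2.3182; Δt_x=1.0353, Δt_y=3.8637
    x: enter (4,3) at t=0.2795
    x: enter (5,3) at t=1.3148
    y: enter (5,4) at t=2.3182
    x: enter (6,4) at t=2.3501
    x: enter (7,4) at t=3.3854 ← occupied
  → r_3 = 3.3854
beam 4: φ=90°, α=60°
  dir = (cos 60°, sin 60°) = (0.5000, 0.8660); from cell (3,3)
  next x-line at t=0.5400, next y-line at t=0.6928; Δt_x=2.0000, Δt_y=1.1547
    x: enter (4,3) at t=0.5400
    y: enter (4,4) at t=0.6928
    y: enter (4,5) at t=1.8475
    x: enter (5,5) at t=2.5400
    y: enter (5,6) at t=3.0022
    y: enter (5,7) at t=4.1569
    x: enter (6,7) at t=4.5400
    y: enter (6,8) at t=5.3116
    y: enter (6,9) at t=6.4663 ← occupied
  → r_4 = 6.4663

ranges = [1.6166, 2.4847, 3.3854, 6.4663]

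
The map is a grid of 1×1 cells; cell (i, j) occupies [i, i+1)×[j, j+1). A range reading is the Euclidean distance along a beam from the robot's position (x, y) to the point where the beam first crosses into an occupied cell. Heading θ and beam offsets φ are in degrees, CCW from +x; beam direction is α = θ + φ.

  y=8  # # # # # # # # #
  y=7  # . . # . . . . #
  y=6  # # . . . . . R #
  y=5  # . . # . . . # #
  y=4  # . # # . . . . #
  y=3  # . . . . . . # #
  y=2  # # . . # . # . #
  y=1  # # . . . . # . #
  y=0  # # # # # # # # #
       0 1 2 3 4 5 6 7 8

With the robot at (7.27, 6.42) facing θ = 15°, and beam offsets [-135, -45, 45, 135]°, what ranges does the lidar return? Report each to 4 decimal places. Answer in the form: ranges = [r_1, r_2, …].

ranges = [0.4850, 0.8400, 1.4600, 3.1600]

beam 1: φ=-135°, α=240°
  direction (-0.5000, -0.8660); cell (7,6); t to first gridline: x 0.5400, y 0.4850 (then +2.0000 / +1.1547)
    (7,5) via y @ 0.4850  # hit
  → r_1 = 0.4850
beam 2: φ=-45°, α=330°
  direction (0.8660, -0.5000); cell (7,6); t to first gridline: x 0.8429, y 0.8400 (then +1.1547 / +2.0000)
    (7,5) via y @ 0.8400  # hit
  → r_2 = 0.8400
beam 3: φ=45°, α=60°
  direction (0.5000, 0.8660); cell (7,6); t to first gridline: x 1.4600, y 0.6697 (then +2.0000 / +1.1547)
    (7,7) via y @ 0.6697
    (8,7) via x @ 1.4600  # hit
  → r_3 = 1.4600
beam 4: φ=135°, α=150°
  direction (-0.8660, 0.5000); cell (7,6); t to first gridline: x 0.3118, y 1.1600 (then +1.1547 / +2.0000)
    (6,6) via x @ 0.3118
    (6,7) via y @ 1.1600
    (5,7) via x @ 1.4665
    (4,7) via x @ 2.6212
    (4,8) via y @ 3.1600  # hit
  → r_4 = 3.1600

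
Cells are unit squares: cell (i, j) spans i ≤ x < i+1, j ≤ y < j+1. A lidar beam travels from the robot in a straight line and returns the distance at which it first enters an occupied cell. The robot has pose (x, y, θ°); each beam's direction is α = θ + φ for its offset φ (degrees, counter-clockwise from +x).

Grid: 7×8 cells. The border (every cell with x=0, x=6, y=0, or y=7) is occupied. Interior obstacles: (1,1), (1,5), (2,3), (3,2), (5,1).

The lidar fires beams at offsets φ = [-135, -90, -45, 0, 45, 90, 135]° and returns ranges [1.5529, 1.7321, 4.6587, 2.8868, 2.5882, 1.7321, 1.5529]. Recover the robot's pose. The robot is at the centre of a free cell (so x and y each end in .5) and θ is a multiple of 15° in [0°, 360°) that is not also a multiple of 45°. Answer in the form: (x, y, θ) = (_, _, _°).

Enumerate (i+0.5, j+0.5, θ) over the 25 free cells and 16 admissible headings. For each, cast all 7 beams and compare to the given ranges.
  (1.5, 6.5, 330°): beam 1 = 0.5176 ≠ 1.5529 ✗
  (1.5, 2.5, 195°): beam 1 = 1.0000 ≠ 1.5529 ✗
  (2.5, 5.5, 300°): beam 1 = 0.5176 ≠ 1.5529 ✗
  (5.5, 2.5, 285°): beam 1 = 2.8868 ≠ 1.5529 ✗
  …
  (3.5, 5.5, 330°): r_1=1.5529, r_2=1.7321, r_3=4.6587, r_4=2.8868, r_5=2.5882, r_6=1.7321, r_7=1.5529 — all match ✓
Only this pose fits every beam.

(x, y, θ) = (3.5, 5.5, 330°)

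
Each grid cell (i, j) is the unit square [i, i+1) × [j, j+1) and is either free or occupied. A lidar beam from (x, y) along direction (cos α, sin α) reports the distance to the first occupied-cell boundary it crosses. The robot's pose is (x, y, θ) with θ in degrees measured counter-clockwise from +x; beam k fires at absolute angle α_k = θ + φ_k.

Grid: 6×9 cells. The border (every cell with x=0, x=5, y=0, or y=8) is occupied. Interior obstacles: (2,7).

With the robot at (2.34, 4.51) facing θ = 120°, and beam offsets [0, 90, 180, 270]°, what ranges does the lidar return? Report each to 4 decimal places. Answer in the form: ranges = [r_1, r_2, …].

ranges = [2.6800, 1.5473, 4.0530, 3.0715]

beam 1: φ=0°, α=120°
  dir = (cos 120°, sin 120°) = (-0.5000, 0.8660); from cell (2,4)
  next x-line at t=0.6800, next y-line at t=0.5658; Δt_x=2.0000, Δt_y=1.1547
    y: enter (2,5) at t=0.5658
    x: enter (1,5) at t=0.6800
    y: enter (1,6) at t=1.7205
    x: enter (0,6) at t=2.6800 ← occupied
  → r_1 = 2.6800
beam 2: φ=90°, α=210°
  dir = (cos 210°, sin 210°) = (-0.8660, -0.5000); from cell (2,4)
  next x-line at t=0.3926, next y-line at t=1.0200; Δt_x=1.1547, Δt_y=2.0000
    x: enter (1,4) at t=0.3926
    y: enter (1,3) at t=1.0200
    x: enter (0,3) at t=1.5473 ← occupied
  → r_2 = 1.5473
beam 3: φ=180°, α=300°
  dir = (cos 300°, sin 300°) = (0.5000, -0.8660); from cell (2,4)
  next x-line at t=1.3200, next y-line at t=0.5889; Δt_x=2.0000, Δt_y=1.1547
    y: enter (2,3) at t=0.5889
    x: enter (3,3) at t=1.3200
    y: enter (3,2) at t=1.7436
    y: enter (3,1) at t=2.8983
    x: enter (4,1) at t=3.3200
    y: enter (4,0) at t=4.0530 ← occupied
  → r_3 = 4.0530
beam 4: φ=270°, α=30°
  dir = (cos 30°, sin 30°) = (0.8660, 0.5000); from cell (2,4)
  next x-line at t=0.7621, next y-line at t=0.9800; Δt_x=1.1547, Δt_y=2.0000
    x: enter (3,4) at t=0.7621
    y: enter (3,5) at t=0.9800
    x: enter (4,5) at t=1.9168
    y: enter (4,6) at t=2.9800
    x: enter (5,6) at t=3.0715 ← occupied
  → r_4 = 3.0715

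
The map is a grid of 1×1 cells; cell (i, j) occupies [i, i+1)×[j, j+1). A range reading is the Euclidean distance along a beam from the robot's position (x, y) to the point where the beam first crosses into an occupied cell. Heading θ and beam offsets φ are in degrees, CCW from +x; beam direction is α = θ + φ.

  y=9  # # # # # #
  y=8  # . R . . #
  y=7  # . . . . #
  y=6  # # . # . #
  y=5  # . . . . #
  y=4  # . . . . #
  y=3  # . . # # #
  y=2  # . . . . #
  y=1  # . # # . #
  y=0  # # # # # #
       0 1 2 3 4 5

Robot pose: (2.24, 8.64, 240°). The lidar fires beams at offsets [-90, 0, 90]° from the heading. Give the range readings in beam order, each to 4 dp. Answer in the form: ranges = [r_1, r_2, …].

beam 1: φ=-90°, α=150°
  direction (-0.8660, 0.5000); cell (2,8); t to first gridline: x 0.2771, y 0.7200 (then +1.1547 / +2.0000)
    (1,8) via x @ 0.2771
    (1,9) via y @ 0.7200  # hit
  → r_1 = 0.7200
beam 2: φ=0°, α=240°
  direction (-0.5000, -0.8660); cell (2,8); t to first gridline: x 0.4800, y 0.7390 (then +2.0000 / +1.1547)
    (1,8) via x @ 0.4800
    (1,7) via y @ 0.7390
    (1,6) via y @ 1.8937  # hit
  → r_2 = 1.8937
beam 3: φ=90°, α=330°
  direction (0.8660, -0.5000); cell (2,8); t to first gridline: x 0.8776, y 1.2800 (then +1.1547 / +2.0000)
    (3,8) via x @ 0.8776
    (3,7) via y @ 1.2800
    (4,7) via x @ 2.0323
    (5,7) via x @ 3.1870  # hit
  → r_3 = 3.1870

ranges = [0.7200, 1.8937, 3.1870]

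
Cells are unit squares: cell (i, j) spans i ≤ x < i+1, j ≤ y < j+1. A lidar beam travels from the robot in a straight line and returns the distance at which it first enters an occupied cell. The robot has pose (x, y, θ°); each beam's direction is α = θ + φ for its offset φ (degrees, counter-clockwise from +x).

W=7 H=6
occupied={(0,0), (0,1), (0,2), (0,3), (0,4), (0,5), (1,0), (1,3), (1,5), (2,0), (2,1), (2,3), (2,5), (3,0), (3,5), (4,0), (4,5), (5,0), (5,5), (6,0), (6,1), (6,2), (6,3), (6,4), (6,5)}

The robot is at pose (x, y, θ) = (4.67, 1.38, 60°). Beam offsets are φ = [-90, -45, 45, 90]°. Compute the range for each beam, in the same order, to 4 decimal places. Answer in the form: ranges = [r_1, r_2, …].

ranges = [0.7600, 1.3769, 3.7477, 3.2400]

beam 1: φ=-90°, α=330°
  direction (0.8660, -0.5000); cell (4,1); t to first gridline: x 0.3811, y 0.7600 (then +1.1547 / +2.0000)
    (5,1) via x @ 0.3811
    (5,0) via y @ 0.7600  # hit
  → r_1 = 0.7600
beam 2: φ=-45°, α=15°
  direction (0.9659, 0.2588); cell (4,1); t to first gridline: x 0.3416, y 2.3955 (then +1.0353 / +3.8637)
    (5,1) via x @ 0.3416
    (6,1) via x @ 1.3769  # hit
  → r_2 = 1.3769
beam 3: φ=45°, α=105°
  direction (-0.2588, 0.9659); cell (4,1); t to first gridline: x 2.5887, y 0.6419 (then +3.8637 / +1.0353)
    (4,2) via y @ 0.6419
    (4,3) via y @ 1.6771
    (3,3) via x @ 2.5887
    (3,4) via y @ 2.7124
    (3,5) via y @ 3.7477  # hit
  → r_3 = 3.7477
beam 4: φ=90°, α=150°
  direction (-0.8660, 0.5000); cell (4,1); t to first gridline: x 0.7736, y 1.2400 (then +1.1547 / +2.0000)
    (3,1) via x @ 0.7736
    (3,2) via y @ 1.2400
    (2,2) via x @ 1.9283
    (1,2) via x @ 3.0831
    (1,3) via y @ 3.2400  # hit
  → r_4 = 3.2400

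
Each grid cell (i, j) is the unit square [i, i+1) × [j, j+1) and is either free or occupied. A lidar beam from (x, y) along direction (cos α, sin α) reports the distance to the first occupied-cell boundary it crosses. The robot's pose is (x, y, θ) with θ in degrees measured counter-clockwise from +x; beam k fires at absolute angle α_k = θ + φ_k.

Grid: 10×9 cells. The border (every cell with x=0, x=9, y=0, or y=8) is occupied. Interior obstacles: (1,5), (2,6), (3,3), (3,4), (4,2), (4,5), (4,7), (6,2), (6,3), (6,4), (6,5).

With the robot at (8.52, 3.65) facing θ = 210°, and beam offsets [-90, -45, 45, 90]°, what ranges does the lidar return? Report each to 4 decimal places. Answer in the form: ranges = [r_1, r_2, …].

beam 1: φ=-90°, α=120°
  dir = (cos 120°, sin 120°) = (-0.5000, 0.8660); from cell (8,3)
  next x-line at t=1.0400, next y-line at t=0.4041; Δt_x=2.0000, Δt_y=1.1547
    y: enter (8,4) at t=0.4041
    x: enter (7,4) at t=1.0400
    y: enter (7,5) at t=1.5588
    y: enter (7,6) at t=2.7135
    x: enter (6,6) at t=3.0400
    y: enter (6,7) at t=3.8682
    y: enter (6,8) at t=5.0229 ← occupied
  → r_1 = 5.0229
beam 2: φ=-45°, α=165°
  dir = (cos 165°, sin 165°) = (-0.9659, 0.2588); from cell (8,3)
  next x-line at t=0.5383, next y-line at t=1.3523; Δt_x=1.0353, Δt_y=3.8637
    x: enter (7,3) at t=0.5383
    y: enter (7,4) at t=1.3523
    x: enter (6,4) at t=1.5736 ← occupied
  → r_2 = 1.5736
beam 3: φ=45°, α=255°
  dir = (cos 255°, sin 255°) = (-0.2588, -0.9659); from cell (8,3)
  next x-line at t=2.0091, next y-line at t=0.6729; Δt_x=3.8637, Δt_y=1.0353
    y: enter (8,2) at t=0.6729
    y: enter (8,1) at t=1.7082
    x: enter (7,1) at t=2.0091
    y: enter (7,0) at t=2.7435 ← occupied
  → r_3 = 2.7435
beam 4: φ=90°, α=300°
  dir = (cos 300°, sin 300°) = (0.5000, -0.8660); from cell (8,3)
  next x-line at t=0.9600, next y-line at t=0.7506; Δt_x=2.0000, Δt_y=1.1547
    y: enter (8,2) at t=0.7506
    x: enter (9,2) at t=0.9600 ← occupied
  → r_4 = 0.9600

ranges = [5.0229, 1.5736, 2.7435, 0.9600]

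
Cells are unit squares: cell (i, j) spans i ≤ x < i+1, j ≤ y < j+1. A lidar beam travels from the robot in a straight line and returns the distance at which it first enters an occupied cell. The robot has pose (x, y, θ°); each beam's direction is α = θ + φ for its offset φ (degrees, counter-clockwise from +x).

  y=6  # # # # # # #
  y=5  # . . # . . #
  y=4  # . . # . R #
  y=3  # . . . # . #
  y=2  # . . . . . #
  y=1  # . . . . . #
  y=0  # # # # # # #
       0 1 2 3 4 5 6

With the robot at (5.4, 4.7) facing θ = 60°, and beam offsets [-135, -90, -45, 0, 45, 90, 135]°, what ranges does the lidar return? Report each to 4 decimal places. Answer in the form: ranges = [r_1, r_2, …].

beam 1: φ=-135°, α=285°
  cosα=0.2588 sinα=-0.9659 | (5,4) | tMaxX 2.3182 tMaxY 0.7247 | tΔX 3.8637 tΔY 1.0353
    t=0.7247 [y] (5,3)
    t=1.7600 [y] (5,2)
    t=2.3182 [x] (6,2) — stop
  → r_1 = 2.3182
beam 2: φ=-90°, α=330°
  cosα=0.8660 sinα=-0.5000 | (5,4) | tMaxX 0.6928 tMaxY 1.4000 | tΔX 1.1547 tΔY 2.0000
    t=0.6928 [x] (6,4) — stop
  → r_2 = 0.6928
beam 3: φ=-45°, α=15°
  cosα=0.9659 sinα=0.2588 | (5,4) | tMaxX 0.6212 tMaxY 1.1591 | tΔX 1.0353 tΔY 3.8637
    t=0.6212 [x] (6,4) — stop
  → r_3 = 0.6212
beam 4: φ=0°, α=60°
  cosα=0.5000 sinα=0.8660 | (5,4) | tMaxX 1.2000 tMaxY 0.3464 | tΔX 2.0000 tΔY 1.1547
    t=0.3464 [y] (5,5)
    t=1.2000 [x] (6,5) — stop
  → r_4 = 1.2000
beam 5: φ=45°, α=105°
  cosα=-0.2588 sinα=0.9659 | (5,4) | tMaxX 1.5455 tMaxY 0.3106 | tΔX 3.8637 tΔY 1.0353
    t=0.3106 [y] (5,5)
    t=1.3459 [y] (5,6) — stop
  → r_5 = 1.3459
beam 6: φ=90°, α=150°
  cosα=-0.8660 sinα=0.5000 | (5,4) | tMaxX 0.4619 tMaxY 0.6000 | tΔX 1.1547 tΔY 2.0000
    t=0.4619 [x] (4,4)
    t=0.6000 [y] (4,5)
    t=1.6166 [x] (3,5) — stop
  → r_6 = 1.6166
beam 7: φ=135°, α=195°
  cosα=-0.9659 sinα=-0.2588 | (5,4) | tMaxX 0.4141 tMaxY 2.7046 | tΔX 1.0353 tΔY 3.8637
    t=0.4141 [x] (4,4)
    t=1.4494 [x] (3,4) — stop
  → r_7 = 1.4494

ranges = [2.3182, 0.6928, 0.6212, 1.2000, 1.3459, 1.6166, 1.4494]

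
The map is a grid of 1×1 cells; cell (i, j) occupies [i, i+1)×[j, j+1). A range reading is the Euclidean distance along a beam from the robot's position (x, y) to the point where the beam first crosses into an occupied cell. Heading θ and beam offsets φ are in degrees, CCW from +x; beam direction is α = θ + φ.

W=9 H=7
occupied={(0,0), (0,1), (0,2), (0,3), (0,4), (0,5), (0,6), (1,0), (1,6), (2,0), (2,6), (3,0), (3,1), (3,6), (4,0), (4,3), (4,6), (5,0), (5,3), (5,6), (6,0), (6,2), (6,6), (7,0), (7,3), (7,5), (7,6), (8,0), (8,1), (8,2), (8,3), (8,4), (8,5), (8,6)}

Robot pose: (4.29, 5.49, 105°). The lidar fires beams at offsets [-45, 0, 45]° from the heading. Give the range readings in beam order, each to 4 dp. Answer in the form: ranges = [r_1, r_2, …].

beam 1: φ=-45°, α=60°
  cosα=0.5000 sinα=0.8660 | (4,5) | tMaxX 1.4200 tMaxY 0.5889 | tΔX 2.0000 tΔY 1.1547
    t=0.5889 [y] (4,6) — stop
  → r_1 = 0.5889
beam 2: φ=0°, α=105°
  cosα=-0.2588 sinα=0.9659 | (4,5) | tMaxX 1.1205 tMaxY 0.5280 | tΔX 3.8637 tΔY 1.0353
    t=0.5280 [y] (4,6) — stop
  → r_2 = 0.5280
beam 3: φ=45°, α=150°
  cosα=-0.8660 sinα=0.5000 | (4,5) | tMaxX 0.3349 tMaxY 1.0200 | tΔX 1.1547 tΔY 2.0000
    t=0.3349 [x] (3,5)
    t=1.0200 [y] (3,6) — stop
  → r_3 = 1.0200

ranges = [0.5889, 0.5280, 1.0200]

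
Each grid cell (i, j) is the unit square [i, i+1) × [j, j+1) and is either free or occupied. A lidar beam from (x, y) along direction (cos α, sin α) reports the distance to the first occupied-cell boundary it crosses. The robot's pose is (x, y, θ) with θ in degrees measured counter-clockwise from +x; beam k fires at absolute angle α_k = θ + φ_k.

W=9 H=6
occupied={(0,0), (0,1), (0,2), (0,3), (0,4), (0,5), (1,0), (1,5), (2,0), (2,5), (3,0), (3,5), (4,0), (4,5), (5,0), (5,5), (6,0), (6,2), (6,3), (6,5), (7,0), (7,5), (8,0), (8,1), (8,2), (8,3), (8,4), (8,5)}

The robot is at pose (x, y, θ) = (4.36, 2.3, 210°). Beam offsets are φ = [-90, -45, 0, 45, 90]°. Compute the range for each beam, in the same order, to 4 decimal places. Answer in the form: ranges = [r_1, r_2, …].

beam 1: φ=-90°, α=120°
  direction (-0.5000, 0.8660); cell (4,2); t to first gridline: x 0.7200, y 0.8083 (then +2.0000 / +1.1547)
    (3,2) via x @ 0.7200
    (3,3) via y @ 0.8083
    (3,4) via y @ 1.9630
    (2,4) via x @ 2.7200
    (2,5) via y @ 3.1177  # hit
  → r_1 = 3.1177
beam 2: φ=-45°, α=165°
  direction (-0.9659, 0.2588); cell (4,2); t to first gridline: x 0.3727, y 2.7046 (then +1.0353 / +3.8637)
    (3,2) via x @ 0.3727
    (2,2) via x @ 1.4080
    (1,2) via x @ 2.4433
    (1,3) via y @ 2.7046
    (0,3) via x @ 3.4785  # hit
  → r_2 = 3.4785
beam 3: φ=0°, α=210°
  direction (-0.8660, -0.5000); cell (4,2); t to first gridline: x 0.4157, y 0.6000 (then +1.1547 / +2.0000)
    (3,2) via x @ 0.4157
    (3,1) via y @ 0.6000
    (2,1) via x @ 1.5704
    (2,0) via y @ 2.6000  # hit
  → r_3 = 2.6000
beam 4: φ=45°, α=255°
  direction (-0.2588, -0.9659); cell (4,2); t to first gridline: x 1.3909, y 0.3106 (then +3.8637 / +1.0353)
    (4,1) via y @ 0.3106
    (4,0) via y @ 1.3459  # hit
  → r_4 = 1.3459
beam 5: φ=90°, α=300°
  direction (0.5000, -0.8660); cell (4,2); t to first gridline: x 1.2800, y 0.3464 (then +2.0000 / +1.1547)
    (4,1) via y @ 0.3464
    (5,1) via x @ 1.2800
    (5,0) via y @ 1.5011  # hit
  → r_5 = 1.5011

ranges = [3.1177, 3.4785, 2.6000, 1.3459, 1.5011]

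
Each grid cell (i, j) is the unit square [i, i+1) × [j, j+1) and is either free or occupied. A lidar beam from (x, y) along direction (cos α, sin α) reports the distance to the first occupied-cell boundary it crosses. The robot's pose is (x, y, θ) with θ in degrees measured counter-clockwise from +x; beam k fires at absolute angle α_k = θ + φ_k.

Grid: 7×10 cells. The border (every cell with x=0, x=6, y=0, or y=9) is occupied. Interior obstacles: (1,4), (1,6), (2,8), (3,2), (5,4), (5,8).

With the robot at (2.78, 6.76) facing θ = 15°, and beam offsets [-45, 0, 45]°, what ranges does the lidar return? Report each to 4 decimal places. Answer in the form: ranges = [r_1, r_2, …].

ranges = [3.5200, 3.3336, 2.5865]

beam 1: φ=-45°, α=330°
  d=(0.8660,-0.5000)  start (2,6)  tX=0.2540 tY=1.5200  stride 1/|dx|=1.1547 1/|dy|=2.0000
    cross x-line → (3,6), t=0.2540
    cross x-line → (4,6), t=1.4087
    cross y-line → (4,5), t=1.5200
    cross x-line → (5,5), t=2.5634
    cross y-line → (5,4), t=3.5200 (wall)
  → r_1 = 3.5200
beam 2: φ=0°, α=15°
  d=(0.9659,0.2588)  start (2,6)  tX=0.2278 tY=0.9273  stride 1/|dx|=1.0353 1/|dy|=3.8637
    cross x-line → (3,6), t=0.2278
    cross y-line → (3,7), t=0.9273
    cross x-line → (4,7), t=1.2630
    cross x-line → (5,7), t=2.2983
    cross x-line → (6,7), t=3.3336 (wall)
  → r_2 = 3.3336
beam 3: φ=45°, α=60°
  d=(0.5000,0.8660)  start (2,6)  tX=0.4400 tY=0.2771  stride 1/|dx|=2.0000 1/|dy|=1.1547
    cross y-line → (2,7), t=0.2771
    cross x-line → (3,7), t=0.4400
    cross y-line → (3,8), t=1.4318
    cross x-line → (4,8), t=2.4400
    cross y-line → (4,9), t=2.5865 (wall)
  → r_3 = 2.5865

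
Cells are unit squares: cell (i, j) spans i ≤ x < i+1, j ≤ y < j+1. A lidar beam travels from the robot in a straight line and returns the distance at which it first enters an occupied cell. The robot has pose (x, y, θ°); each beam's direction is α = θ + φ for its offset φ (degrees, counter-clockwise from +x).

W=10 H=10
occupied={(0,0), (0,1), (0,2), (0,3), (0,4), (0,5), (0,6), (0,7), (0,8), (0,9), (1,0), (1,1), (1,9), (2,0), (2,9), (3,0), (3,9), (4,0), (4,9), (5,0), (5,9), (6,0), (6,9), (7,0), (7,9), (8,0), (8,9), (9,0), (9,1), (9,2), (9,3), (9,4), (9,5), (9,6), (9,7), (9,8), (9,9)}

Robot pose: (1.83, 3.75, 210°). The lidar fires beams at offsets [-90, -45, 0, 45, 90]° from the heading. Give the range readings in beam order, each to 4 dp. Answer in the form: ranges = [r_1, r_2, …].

ranges = [1.6600, 0.8593, 0.9584, 1.8117, 3.1754]

beam 1: φ=-90°, α=120°
  d=(-0.5000,0.8660)  start (1,3)  tX=1.6600 tY=0.2887  stride 1/|dx|=2.0000 1/|dy|=1.1547
    cross y-line → (1,4), t=0.2887
    cross y-line → (1,5), t=1.4434
    cross x-line → (0,5), t=1.6600 (wall)
  → r_1 = 1.6600
beam 2: φ=-45°, α=165°
  d=(-0.9659,0.2588)  start (1,3)  tX=0.8593 tY=0.9659  stride 1/|dx|=1.0353 1/|dy|=3.8637
    cross x-line → (0,3), t=0.8593 (wall)
  → r_2 = 0.8593
beam 3: φ=0°, α=210°
  d=(-0.8660,-0.5000)  start (1,3)  tX=0.9584 tY=1.5000  stride 1/|dx|=1.1547 1/|dy|=2.0000
    cross x-line → (0,3), t=0.9584 (wall)
  → r_3 = 0.9584
beam 4: φ=45°, α=255°
  d=(-0.2588,-0.9659)  start (1,3)  tX=3.2069 tY=0.7765  stride 1/|dx|=3.8637 1/|dy|=1.0353
    cross y-line → (1,2), t=0.7765
    cross y-line → (1,1), t=1.8117 (wall)
  → r_4 = 1.8117
beam 5: φ=90°, α=300°
  d=(0.5000,-0.8660)  start (1,3)  tX=0.3400 tY=0.8660  stride 1/|dx|=2.0000 1/|dy|=1.1547
    cross x-line → (2,3), t=0.3400
    cross y-line → (2,2), t=0.8660
    cross y-line → (2,1), t=2.0207
    cross x-line → (3,1), t=2.3400
    cross y-line → (3,0), t=3.1754 (wall)
  → r_5 = 3.1754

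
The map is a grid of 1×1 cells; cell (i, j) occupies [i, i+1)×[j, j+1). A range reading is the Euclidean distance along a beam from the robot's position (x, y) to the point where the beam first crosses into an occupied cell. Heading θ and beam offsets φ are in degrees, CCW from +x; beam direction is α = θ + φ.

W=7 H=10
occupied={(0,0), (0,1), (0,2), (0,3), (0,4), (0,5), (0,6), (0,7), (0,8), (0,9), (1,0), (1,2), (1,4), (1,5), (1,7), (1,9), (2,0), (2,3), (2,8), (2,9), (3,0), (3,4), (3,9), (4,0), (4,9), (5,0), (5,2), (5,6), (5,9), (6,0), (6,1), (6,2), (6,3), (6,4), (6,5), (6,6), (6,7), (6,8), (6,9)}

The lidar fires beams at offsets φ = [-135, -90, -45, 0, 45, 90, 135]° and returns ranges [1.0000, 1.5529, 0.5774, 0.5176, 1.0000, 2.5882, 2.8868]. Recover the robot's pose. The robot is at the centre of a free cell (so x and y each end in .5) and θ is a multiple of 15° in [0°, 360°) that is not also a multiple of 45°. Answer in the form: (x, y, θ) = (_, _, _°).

The pose lattice has 31·16 = 496 candidates. Test each by forward raycasting.
  (1.5, 6.5, 15°): beam 1 = 0.5774 ≠ 1.0000 ✗
  (5.5, 4.5, 75°): beam 2 = 0.5176 ≠ 1.5529 ✗
  (4.5, 3.5, 255°): beam 3 = 2.8868 ≠ 0.5774 ✗
  (3.5, 5.5, 285°): beam 1 = 2.8868 ≠ 1.0000 ✗
  …
  (2.5, 1.5, 285°): r_1=1.0000, r_2=1.5529, r_3=0.5774, r_4=0.5176, r_5=1.0000, r_6=2.5882, r_7=2.8868 — all match ✓
No second candidate reproduces the full scan.

(x, y, θ) = (2.5, 1.5, 285°)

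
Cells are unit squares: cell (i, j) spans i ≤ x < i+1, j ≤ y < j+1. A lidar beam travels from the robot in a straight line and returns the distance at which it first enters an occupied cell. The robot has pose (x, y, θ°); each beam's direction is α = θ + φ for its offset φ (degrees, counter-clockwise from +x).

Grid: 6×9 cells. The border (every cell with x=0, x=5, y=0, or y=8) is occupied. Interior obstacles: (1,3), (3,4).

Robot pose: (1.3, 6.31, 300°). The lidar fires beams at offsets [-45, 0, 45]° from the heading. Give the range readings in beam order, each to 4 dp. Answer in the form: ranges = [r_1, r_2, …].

ranges = [1.1591, 6.1315, 3.8305]

beam 1: φ=-45°, α=255°
  d=(-0.2588,-0.9659)  start (1,6)  tX=1.1591 tY=0.3209  stride 1/|dx|=3.8637 1/|dy|=1.0353
    cross y-line → (1,5), t=0.3209
    cross x-line → (0,5), t=1.1591 (wall)
  → r_1 = 1.1591
beam 2: φ=0°, α=300°
  d=(0.5000,-0.8660)  start (1,6)  tX=1.4000 tY=0.3580  stride 1/|dx|=2.0000 1/|dy|=1.1547
    cross y-line → (1,5), t=0.3580
    cross x-line → (2,5), t=1.4000
    cross y-line → (2,4), t=1.5127
    cross y-line → (2,3), t=2.6674
    cross x-line → (3,3), t=3.4000
    cross y-line → (3,2), t=3.8221
    cross y-line → (3,1), t=4.9768
    cross x-line → (4,1), t=5.4000
    cross y-line → (4,0), t=6.1315 (wall)
  → r_2 = 6.1315
beam 3: φ=45°, α=345°
  d=(0.9659,-0.2588)  start (1,6)  tX=0.7247 tY=1.1977  stride 1/|dx|=1.0353 1/|dy|=3.8637
    cross x-line → (2,6), t=0.7247
    cross y-line → (2,5), t=1.1977
    cross x-line → (3,5), t=1.7600
    cross x-line → (4,5), t=2.7952
    cross x-line → (5,5), t=3.8305 (wall)
  → r_3 = 3.8305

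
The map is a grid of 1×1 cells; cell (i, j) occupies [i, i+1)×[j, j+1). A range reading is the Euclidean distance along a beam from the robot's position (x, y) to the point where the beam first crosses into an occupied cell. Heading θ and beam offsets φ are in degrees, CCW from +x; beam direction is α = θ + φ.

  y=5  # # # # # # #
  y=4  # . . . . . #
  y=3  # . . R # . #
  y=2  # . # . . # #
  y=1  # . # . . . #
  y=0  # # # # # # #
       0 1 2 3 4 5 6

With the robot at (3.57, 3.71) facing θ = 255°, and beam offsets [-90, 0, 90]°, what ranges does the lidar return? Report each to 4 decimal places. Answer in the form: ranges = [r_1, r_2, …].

ranges = [2.6607, 2.2023, 0.4452]

beam 1: φ=-90°, α=165°
  cosα=-0.9659 sinα=0.2588 | (3,3) | tMaxX 0.5901 tMaxY 1.1205 | tΔX 1.0353 tΔY 3.8637
    t=0.5901 [x] (2,3)
    t=1.1205 [y] (2,4)
    t=1.6254 [x] (1,4)
    t=2.6607 [x] (0,4) — stop
  → r_1 = 2.6607
beam 2: φ=0°, α=255°
  cosα=-0.2588 sinα=-0.9659 | (3,3) | tMaxX 2.2023 tMaxY 0.7350 | tΔX 3.8637 tΔY 1.0353
    t=0.7350 [y] (3,2)
    t=1.7703 [y] (3,1)
    t=2.2023 [x] (2,1) — stop
  → r_2 = 2.2023
beam 3: φ=90°, α=345°
  cosα=0.9659 sinα=-0.2588 | (3,3) | tMaxX 0.4452 tMaxY 2.7432 | tΔX 1.0353 tΔY 3.8637
    t=0.4452 [x] (4,3) — stop
  → r_3 = 0.4452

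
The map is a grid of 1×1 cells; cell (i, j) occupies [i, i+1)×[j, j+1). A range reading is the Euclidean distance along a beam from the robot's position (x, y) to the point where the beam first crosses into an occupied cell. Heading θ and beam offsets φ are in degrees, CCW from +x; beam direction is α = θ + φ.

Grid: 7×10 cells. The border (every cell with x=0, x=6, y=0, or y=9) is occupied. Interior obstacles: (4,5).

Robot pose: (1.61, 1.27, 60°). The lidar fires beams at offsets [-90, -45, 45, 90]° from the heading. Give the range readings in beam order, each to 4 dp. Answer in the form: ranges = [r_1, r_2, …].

beam 1: φ=-90°, α=330°
  direction (0.8660, -0.5000); cell (1,1); t to first gridline: x 0.4503, y 0.5400 (then +1.1547 / +2.0000)
    (2,1) via x @ 0.4503
    (2,0) via y @ 0.5400  # hit
  → r_1 = 0.5400
beam 2: φ=-45°, α=15°
  direction (0.9659, 0.2588); cell (1,1); t to first gridline: x 0.4038, y 2.8205 (then +1.0353 / +3.8637)
    (2,1) via x @ 0.4038
    (3,1) via x @ 1.4390
    (4,1) via x @ 2.4743
    (4,2) via y @ 2.8205
    (5,2) via x @ 3.5096
    (6,2) via x @ 4.5449  # hit
  → r_2 = 4.5449
beam 3: φ=45°, α=105°
  direction (-0.2588, 0.9659); cell (1,1); t to first gridline: x 2.3569, y 0.7558 (then +3.8637 / +1.0353)
    (1,2) via y @ 0.7558
    (1,3) via y @ 1.7910
    (0,3) via x @ 2.3569  # hit
  → r_3 = 2.3569
beam 4: φ=90°, α=150°
  direction (-0.8660, 0.5000); cell (1,1); t to first gridline: x 0.7044, y 1.4600 (then +1.1547 / +2.0000)
    (0,1) via x @ 0.7044  # hit
  → r_4 = 0.7044

ranges = [0.5400, 4.5449, 2.3569, 0.7044]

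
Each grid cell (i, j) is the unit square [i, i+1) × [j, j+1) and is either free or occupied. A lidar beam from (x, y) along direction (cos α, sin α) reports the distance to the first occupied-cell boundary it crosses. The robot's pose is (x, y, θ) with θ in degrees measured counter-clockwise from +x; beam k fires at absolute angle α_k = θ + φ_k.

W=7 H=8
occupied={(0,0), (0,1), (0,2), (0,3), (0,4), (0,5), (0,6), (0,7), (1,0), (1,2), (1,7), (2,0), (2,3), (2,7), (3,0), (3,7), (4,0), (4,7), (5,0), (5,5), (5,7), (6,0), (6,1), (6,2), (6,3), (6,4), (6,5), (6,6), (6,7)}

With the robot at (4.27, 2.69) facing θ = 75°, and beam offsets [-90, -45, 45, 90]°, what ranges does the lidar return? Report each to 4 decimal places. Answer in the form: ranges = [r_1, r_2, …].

beam 1: φ=-90°, α=345°
  dir = (cos 345°, sin 345°) = (0.9659, -0.2588); from cell (4,2)
  next x-line at t=0.7558, next y-line at t=2.6660; Δt_x=1.0353, Δt_y=3.8637
    x: enter (5,2) at t=0.7558
    x: enter (6,2) at t=1.7910 ← occupied
  → r_1 = 1.7910
beam 2: φ=-45°, α=30°
  dir = (cos 30°, sin 30°) = (0.8660, 0.5000); from cell (4,2)
  next x-line at t=0.8429, next y-line at t=0.6200; Δt_x=1.1547, Δt_y=2.0000
    y: enter (4,3) at t=0.6200
    x: enter (5,3) at t=0.8429
    x: enter (6,3) at t=1.9976 ← occupied
  → r_2 = 1.9976
beam 3: φ=45°, α=120°
  dir = (cos 120°, sin 120°) = (-0.5000, 0.8660); from cell (4,2)
  next x-line at t=0.5400, next y-line at t=0.3580; Δt_x=2.0000, Δt_y=1.1547
    y: enter (4,3) at t=0.3580
    x: enter (3,3) at t=0.5400
    y: enter (3,4) at t=1.5127
    x: enter (2,4) at t=2.5400
    y: enter (2,5) at t=2.6674
    y: enter (2,6) at t=3.8221
    x: enter (1,6) at t=4.5400
    y: enter (1,7) at t=4.9768 ← occupied
  → r_3 = 4.9768
beam 4: φ=90°, α=165°
  dir = (cos 165°, sin 165°) = (-0.9659, 0.2588); from cell (4,2)
  next x-line at t=0.2795, next y-line at t=1.1977; Δt_x=1.0353, Δt_y=3.8637
    x: enter (3,2) at t=0.2795
    y: enter (3,3) at t=1.1977
    x: enter (2,3) at t=1.3148 ← occupied
  → r_4 = 1.3148

ranges = [1.7910, 1.9976, 4.9768, 1.3148]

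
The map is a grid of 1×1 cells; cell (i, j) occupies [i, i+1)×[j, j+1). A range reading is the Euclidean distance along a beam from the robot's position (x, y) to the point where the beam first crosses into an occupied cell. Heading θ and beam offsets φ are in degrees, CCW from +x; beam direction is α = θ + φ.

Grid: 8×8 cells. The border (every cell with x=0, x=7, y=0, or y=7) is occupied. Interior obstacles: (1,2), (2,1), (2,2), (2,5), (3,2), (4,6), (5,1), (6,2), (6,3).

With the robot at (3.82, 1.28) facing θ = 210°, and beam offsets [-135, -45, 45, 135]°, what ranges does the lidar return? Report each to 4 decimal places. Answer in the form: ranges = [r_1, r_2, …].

ranges = [5.9218, 0.8489, 0.2899, 1.0818]

beam 1: φ=-135°, α=75°
  d=(0.2588,0.9659)  start (3,1)  tX=0.6955 tY=0.7454  stride 1/|dx|=3.8637 1/|dy|=1.0353
    cross x-line → (4,1), t=0.6955
    cross y-line → (4,2), t=0.7454
    cross y-line → (4,3), t=1.7807
    cross y-line → (4,4), t=2.8160
    cross y-line → (4,5), t=3.8512
    cross x-line → (5,5), t=4.5592
    cross y-line → (5,6), t=4.8865
    cross y-line → (5,7), t=5.9218 (wall)
  → r_1 = 5.9218
beam 2: φ=-45°, α=165°
  d=(-0.9659,0.2588)  start (3,1)  tX=0.8489 tY=2.7819  stride 1/|dx|=1.0353 1/|dy|=3.8637
    cross x-line → (2,1), t=0.8489 (wall)
  → r_2 = 0.8489
beam 3: φ=45°, α=255°
  d=(-0.2588,-0.9659)  start (3,1)  tX=3.1682 tY=0.2899  stride 1/|dx|=3.8637 1/|dy|=1.0353
    cross y-line → (3,0), t=0.2899 (wall)
  → r_3 = 0.2899
beam 4: φ=135°, α=345°
  d=(0.9659,-0.2588)  start (3,1)  tX=0.1863 tY=1.0818  stride 1/|dx|=1.0353 1/|dy|=3.8637
    cross x-line → (4,1), t=0.1863
    cross y-line → (4,0), t=1.0818 (wall)
  → r_4 = 1.0818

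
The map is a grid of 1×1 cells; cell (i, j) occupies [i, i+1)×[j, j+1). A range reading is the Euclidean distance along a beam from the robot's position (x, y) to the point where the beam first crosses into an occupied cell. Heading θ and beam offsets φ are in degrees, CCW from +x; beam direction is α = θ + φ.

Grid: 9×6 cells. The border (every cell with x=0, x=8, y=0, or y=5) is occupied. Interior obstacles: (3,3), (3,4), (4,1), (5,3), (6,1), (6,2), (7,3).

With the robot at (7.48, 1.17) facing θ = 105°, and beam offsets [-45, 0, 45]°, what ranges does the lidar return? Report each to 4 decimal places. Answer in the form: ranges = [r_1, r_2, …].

ranges = [1.0400, 1.8546, 0.5543]

beam 1: φ=-45°, α=60°
  d=(0.5000,0.8660)  start (7,1)  tX=1.0400 tY=0.9584  stride 1/|dx|=2.0000 1/|dy|=1.1547
    cross y-line → (7,2), t=0.9584
    cross x-line → (8,2), t=1.0400 (wall)
  → r_1 = 1.0400
beam 2: φ=0°, α=105°
  d=(-0.2588,0.9659)  start (7,1)  tX=1.8546 tY=0.8593  stride 1/|dx|=3.8637 1/|dy|=1.0353
    cross y-line → (7,2), t=0.8593
    cross x-line → (6,2), t=1.8546 (wall)
  → r_2 = 1.8546
beam 3: φ=45°, α=150°
  d=(-0.8660,0.5000)  start (7,1)  tX=0.5543 tY=1.6600  stride 1/|dx|=1.1547 1/|dy|=2.0000
    cross x-line → (6,1), t=0.5543 (wall)
  → r_3 = 0.5543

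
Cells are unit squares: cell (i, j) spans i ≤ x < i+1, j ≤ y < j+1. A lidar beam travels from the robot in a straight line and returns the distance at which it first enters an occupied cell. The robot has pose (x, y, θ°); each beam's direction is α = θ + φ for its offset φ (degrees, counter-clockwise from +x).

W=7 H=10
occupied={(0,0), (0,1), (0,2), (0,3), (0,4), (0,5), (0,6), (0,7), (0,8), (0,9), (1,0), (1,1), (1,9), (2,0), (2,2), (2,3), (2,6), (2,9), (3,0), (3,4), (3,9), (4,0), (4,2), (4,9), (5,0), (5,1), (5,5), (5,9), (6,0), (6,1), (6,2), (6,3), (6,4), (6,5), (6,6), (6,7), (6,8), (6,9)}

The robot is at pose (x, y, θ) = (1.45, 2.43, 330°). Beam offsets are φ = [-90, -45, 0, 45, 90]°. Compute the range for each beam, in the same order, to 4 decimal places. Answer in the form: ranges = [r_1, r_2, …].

beam 1: φ=-90°, α=240°
  cosα=-0.5000 sinα=-0.8660 | (1,2) | tMaxX 0.9000 tMaxY 0.4965 | tΔX 2.0000 tΔY 1.1547
    t=0.4965 [y] (1,1) — stop
  → r_1 = 0.4965
beam 2: φ=-45°, α=285°
  cosα=0.2588 sinα=-0.9659 | (1,2) | tMaxX 2.1250 tMaxY 0.4452 | tΔX 3.8637 tΔY 1.0353
    t=0.4452 [y] (1,1) — stop
  → r_2 = 0.4452
beam 3: φ=0°, α=330°
  cosα=0.8660 sinα=-0.5000 | (1,2) | tMaxX 0.6351 tMaxY 0.8600 | tΔX 1.1547 tΔY 2.0000
    t=0.6351 [x] (2,2) — stop
  → r_3 = 0.6351
beam 4: φ=45°, α=15°
  cosα=0.9659 sinα=0.2588 | (1,2) | tMaxX 0.5694 tMaxY 2.2023 | tΔX 1.0353 tΔY 3.8637
    t=0.5694 [x] (2,2) — stop
  → r_4 = 0.5694
beam 5: φ=90°, α=60°
  cosα=0.5000 sinα=0.8660 | (1,2) | tMaxX 1.1000 tMaxY 0.6582 | tΔX 2.0000 tΔY 1.1547
    t=0.6582 [y] (1,3)
    t=1.1000 [x] (2,3) — stop
  → r_5 = 1.1000

ranges = [0.4965, 0.4452, 0.6351, 0.5694, 1.1000]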